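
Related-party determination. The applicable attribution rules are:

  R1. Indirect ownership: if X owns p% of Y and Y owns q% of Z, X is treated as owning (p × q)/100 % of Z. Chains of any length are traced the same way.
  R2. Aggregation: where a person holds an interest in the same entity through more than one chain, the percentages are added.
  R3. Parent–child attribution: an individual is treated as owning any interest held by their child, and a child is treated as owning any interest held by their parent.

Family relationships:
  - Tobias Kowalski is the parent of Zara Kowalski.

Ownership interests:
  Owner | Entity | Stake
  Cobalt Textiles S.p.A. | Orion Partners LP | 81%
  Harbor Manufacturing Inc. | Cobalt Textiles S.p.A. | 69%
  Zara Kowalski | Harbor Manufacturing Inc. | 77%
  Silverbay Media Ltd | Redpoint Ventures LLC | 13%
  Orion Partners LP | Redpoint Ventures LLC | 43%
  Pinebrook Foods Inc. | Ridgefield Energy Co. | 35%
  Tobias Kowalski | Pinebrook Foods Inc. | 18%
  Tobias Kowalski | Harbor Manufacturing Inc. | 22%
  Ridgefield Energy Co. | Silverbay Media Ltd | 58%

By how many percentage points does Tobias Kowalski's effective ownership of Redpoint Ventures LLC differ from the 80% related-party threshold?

55.732607

By parent–child attribution (R3), Tobias Kowalski is treated as also owning Zara Kowalski's interest in Harbor Manufacturing Inc, giving 22% + 77% = 99%.
Chain via Harbor Manufacturing Inc. → Cobalt Textiles S.p.A. → Orion Partners LP (R1): 99% × 69% × 81% × 43% = 23.792373% of Redpoint Ventures LLC.
Chain via Pinebrook Foods Inc. → Ridgefield Energy Co. → Silverbay Media Ltd (R1): 18% × 35% × 58% × 13% = 0.47502% of Redpoint Ventures LLC.
Aggregating (R2): 23.792373% + 0.47502% = 24.267393%.
24.267393% falls short of the 80% threshold by 55.732607 percentage points.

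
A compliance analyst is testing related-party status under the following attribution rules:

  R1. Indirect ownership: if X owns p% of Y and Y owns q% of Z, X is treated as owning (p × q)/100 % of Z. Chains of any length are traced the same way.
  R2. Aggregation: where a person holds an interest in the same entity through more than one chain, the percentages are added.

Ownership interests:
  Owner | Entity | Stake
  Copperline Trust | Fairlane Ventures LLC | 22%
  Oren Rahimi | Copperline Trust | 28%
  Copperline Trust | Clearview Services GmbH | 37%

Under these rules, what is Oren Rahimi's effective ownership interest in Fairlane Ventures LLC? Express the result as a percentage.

Chain via Copperline Trust (R1): 28% × 22% = 6.16% of Fairlane Ventures LLC.

6.16%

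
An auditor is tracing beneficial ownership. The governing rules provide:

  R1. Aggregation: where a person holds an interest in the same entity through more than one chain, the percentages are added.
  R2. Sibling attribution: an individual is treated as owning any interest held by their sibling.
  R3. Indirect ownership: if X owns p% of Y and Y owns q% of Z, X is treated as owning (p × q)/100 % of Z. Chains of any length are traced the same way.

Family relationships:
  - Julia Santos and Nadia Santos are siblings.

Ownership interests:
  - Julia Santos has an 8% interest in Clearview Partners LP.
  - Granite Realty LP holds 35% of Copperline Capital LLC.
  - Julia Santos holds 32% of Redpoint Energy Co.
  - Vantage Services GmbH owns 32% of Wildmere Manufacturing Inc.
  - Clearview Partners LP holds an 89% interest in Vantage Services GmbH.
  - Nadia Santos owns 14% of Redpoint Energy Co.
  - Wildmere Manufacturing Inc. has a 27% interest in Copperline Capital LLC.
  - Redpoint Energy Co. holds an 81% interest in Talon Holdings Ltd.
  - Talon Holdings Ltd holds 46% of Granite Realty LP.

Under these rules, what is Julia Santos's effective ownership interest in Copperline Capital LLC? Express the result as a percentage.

By sibling attribution (R2), Julia Santos is treated as also owning Nadia Santos's interest in Redpoint Energy Co, giving 32% + 14% = 46%.
Chain via Redpoint Energy Co. → Talon Holdings Ltd → Granite Realty LP (R3): 46% × 81% × 46% × 35% = 5.99886% of Copperline Capital LLC.
Chain via Clearview Partners LP → Vantage Services GmbH → Wildmere Manufacturing Inc. (R3): 8% × 89% × 32% × 27% = 0.615168% of Copperline Capital LLC.
Aggregating (R1): 5.99886% + 0.615168% = 6.614028%.

6.614028%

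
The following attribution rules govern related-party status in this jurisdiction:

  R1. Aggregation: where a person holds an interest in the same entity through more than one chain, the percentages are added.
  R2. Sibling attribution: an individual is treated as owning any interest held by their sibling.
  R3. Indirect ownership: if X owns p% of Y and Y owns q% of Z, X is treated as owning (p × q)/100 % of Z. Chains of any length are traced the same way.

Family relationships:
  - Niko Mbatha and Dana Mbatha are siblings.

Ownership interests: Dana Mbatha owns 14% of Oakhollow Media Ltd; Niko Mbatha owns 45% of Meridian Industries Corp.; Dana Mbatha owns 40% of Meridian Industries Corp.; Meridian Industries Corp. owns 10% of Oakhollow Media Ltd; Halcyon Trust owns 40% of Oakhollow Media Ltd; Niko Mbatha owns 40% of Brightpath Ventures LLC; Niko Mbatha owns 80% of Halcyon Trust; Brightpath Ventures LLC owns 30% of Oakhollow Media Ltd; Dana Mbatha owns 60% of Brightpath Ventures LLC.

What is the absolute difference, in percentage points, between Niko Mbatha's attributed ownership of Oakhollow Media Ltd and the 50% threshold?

34.5

By sibling attribution (R2), Niko Mbatha is treated as also owning Dana Mbatha's interest in Meridian Industries Corp, giving 45% + 40% = 85%.
By sibling attribution (R2), Niko Mbatha is treated as also owning Dana Mbatha's interest in Brightpath Ventures LLC, giving 40% + 60% = 100%.
By sibling attribution (R2), Niko Mbatha is treated as owning Dana Mbatha's 14% interest in Oakhollow Media Ltd.
Chain via Meridian Industries Corp. (R3): 85% × 10% = 8.5% of Oakhollow Media Ltd.
Chain via Halcyon Trust (R3): 80% × 40% = 32% of Oakhollow Media Ltd.
Chain via Brightpath Ventures LLC (R3): 100% × 30% = 30% of Oakhollow Media Ltd.
Direct interest in Oakhollow Media Ltd: 14%.
Aggregating (R1): 8.5% + 32% + 30% + 14% = 84.5%.
84.5% exceeds the 50% threshold by 34.5 percentage points.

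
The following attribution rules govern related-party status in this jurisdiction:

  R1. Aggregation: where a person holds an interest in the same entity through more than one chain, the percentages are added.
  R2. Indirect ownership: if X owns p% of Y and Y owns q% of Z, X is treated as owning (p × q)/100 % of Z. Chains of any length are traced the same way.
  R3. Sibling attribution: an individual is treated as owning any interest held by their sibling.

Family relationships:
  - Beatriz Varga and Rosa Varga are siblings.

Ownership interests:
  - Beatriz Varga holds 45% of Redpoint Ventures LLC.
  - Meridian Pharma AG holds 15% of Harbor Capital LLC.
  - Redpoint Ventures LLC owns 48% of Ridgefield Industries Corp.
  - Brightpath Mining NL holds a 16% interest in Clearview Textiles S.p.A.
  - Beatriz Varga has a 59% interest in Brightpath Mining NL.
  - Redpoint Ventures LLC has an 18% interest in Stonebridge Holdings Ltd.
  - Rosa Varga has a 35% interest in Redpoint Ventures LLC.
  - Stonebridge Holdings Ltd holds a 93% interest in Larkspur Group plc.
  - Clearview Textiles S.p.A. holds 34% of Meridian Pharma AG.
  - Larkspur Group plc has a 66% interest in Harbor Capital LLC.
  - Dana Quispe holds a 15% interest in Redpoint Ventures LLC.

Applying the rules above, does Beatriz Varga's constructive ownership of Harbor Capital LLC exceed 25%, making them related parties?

By sibling attribution (R3), Beatriz Varga is treated as also owning Rosa Varga's interest in Redpoint Ventures LLC, giving 45% + 35% = 80%.
Chain via Redpoint Ventures LLC → Stonebridge Holdings Ltd → Larkspur Group plc (R2): 80% × 18% × 93% × 66% = 8.83872% of Harbor Capital LLC.
Chain via Brightpath Mining NL → Clearview Textiles S.p.A. → Meridian Pharma AG (R2): 59% × 16% × 34% × 15% = 0.48144% of Harbor Capital LLC.
Aggregating (R1): 8.83872% + 0.48144% = 9.32016%.
9.32016% does not exceed the 25% threshold, so Beatriz is not a related party to Harbor Capital LLC.

No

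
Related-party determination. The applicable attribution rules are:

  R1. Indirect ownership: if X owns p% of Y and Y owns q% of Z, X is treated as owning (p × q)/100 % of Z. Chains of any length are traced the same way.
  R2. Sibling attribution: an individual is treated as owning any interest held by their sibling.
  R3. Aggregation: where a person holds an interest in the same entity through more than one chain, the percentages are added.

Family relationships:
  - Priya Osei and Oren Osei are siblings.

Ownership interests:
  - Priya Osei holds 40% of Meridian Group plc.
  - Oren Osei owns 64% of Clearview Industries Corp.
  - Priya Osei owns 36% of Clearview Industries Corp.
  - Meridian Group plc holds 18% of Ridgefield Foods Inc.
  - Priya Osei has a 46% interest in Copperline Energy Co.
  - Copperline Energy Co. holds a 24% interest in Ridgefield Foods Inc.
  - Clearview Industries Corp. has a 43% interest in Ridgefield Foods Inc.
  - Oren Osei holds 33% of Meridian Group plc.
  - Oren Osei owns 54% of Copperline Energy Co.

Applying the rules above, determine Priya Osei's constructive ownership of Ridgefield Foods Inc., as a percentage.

By sibling attribution (R2), Priya Osei is treated as also owning Oren Osei's interest in Meridian Group plc, giving 40% + 33% = 73%.
By sibling attribution (R2), Priya Osei is treated as also owning Oren Osei's interest in Copperline Energy Co, giving 46% + 54% = 100%.
By sibling attribution (R2), Priya Osei is treated as also owning Oren Osei's interest in Clearview Industries Corp, giving 36% + 64% = 100%.
Chain via Meridian Group plc (R1): 73% × 18% = 13.14% of Ridgefield Foods Inc.
Chain via Copperline Energy Co. (R1): 100% × 24% = 24% of Ridgefield Foods Inc.
Chain via Clearview Industries Corp. (R1): 100% × 43% = 43% of Ridgefield Foods Inc.
Aggregating (R3): 13.14% + 24% + 43% = 80.14%.

80.14%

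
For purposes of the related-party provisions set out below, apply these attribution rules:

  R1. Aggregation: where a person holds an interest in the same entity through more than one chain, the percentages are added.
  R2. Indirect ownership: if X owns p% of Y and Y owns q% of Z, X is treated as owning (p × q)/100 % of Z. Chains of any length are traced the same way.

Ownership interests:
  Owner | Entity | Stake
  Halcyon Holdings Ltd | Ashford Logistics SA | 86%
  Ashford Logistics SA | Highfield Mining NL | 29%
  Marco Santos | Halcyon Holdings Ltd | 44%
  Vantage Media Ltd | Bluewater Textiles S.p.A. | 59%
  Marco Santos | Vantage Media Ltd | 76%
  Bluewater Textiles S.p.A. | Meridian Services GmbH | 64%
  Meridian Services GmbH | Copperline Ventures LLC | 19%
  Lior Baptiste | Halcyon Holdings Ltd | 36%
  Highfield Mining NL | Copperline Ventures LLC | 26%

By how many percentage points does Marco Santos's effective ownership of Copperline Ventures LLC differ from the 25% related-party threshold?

16.69432

Chain via Halcyon Holdings Ltd → Ashford Logistics SA → Highfield Mining NL (R2): 44% × 86% × 29% × 26% = 2.853136% of Copperline Ventures LLC.
Chain via Vantage Media Ltd → Bluewater Textiles S.p.A. → Meridian Services GmbH (R2): 76% × 59% × 64% × 19% = 5.452544% of Copperline Ventures LLC.
Aggregating (R1): 2.853136% + 5.452544% = 8.30568%.
8.30568% falls short of the 25% threshold by 16.69432 percentage points.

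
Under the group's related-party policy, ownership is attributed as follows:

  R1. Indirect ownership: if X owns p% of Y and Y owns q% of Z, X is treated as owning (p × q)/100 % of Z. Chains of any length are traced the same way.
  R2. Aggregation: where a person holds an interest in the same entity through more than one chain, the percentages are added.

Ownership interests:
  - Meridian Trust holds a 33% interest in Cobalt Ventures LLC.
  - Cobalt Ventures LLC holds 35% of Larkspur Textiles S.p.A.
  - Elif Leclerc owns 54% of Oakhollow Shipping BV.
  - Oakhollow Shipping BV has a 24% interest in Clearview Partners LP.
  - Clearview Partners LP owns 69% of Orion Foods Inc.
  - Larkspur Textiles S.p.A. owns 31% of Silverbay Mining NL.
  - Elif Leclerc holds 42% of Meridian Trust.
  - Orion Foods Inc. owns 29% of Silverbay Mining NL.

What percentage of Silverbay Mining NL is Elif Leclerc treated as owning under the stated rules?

4.097106%

Chain via Oakhollow Shipping BV → Clearview Partners LP → Orion Foods Inc. (R1): 54% × 24% × 69% × 29% = 2.593296% of Silverbay Mining NL.
Chain via Meridian Trust → Cobalt Ventures LLC → Larkspur Textiles S.p.A. (R1): 42% × 33% × 35% × 31% = 1.50381% of Silverbay Mining NL.
Aggregating (R2): 2.593296% + 1.50381% = 4.097106%.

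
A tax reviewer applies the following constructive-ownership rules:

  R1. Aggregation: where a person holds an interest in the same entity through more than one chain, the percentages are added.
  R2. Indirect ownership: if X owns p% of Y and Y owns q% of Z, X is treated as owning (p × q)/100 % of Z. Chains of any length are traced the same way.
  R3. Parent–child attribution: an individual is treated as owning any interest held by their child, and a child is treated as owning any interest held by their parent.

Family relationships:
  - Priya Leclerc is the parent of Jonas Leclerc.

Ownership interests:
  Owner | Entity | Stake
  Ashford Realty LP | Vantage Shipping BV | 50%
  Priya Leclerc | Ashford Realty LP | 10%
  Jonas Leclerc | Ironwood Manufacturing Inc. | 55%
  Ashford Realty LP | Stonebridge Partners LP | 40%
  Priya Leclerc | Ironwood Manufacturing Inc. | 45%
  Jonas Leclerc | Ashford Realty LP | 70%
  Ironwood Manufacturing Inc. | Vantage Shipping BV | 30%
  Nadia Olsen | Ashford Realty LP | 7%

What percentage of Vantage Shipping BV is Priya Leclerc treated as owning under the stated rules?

By parent–child attribution (R3), Priya Leclerc is treated as also owning Jonas Leclerc's interest in Ashford Realty LP, giving 10% + 70% = 80%.
By parent–child attribution (R3), Priya Leclerc is treated as also owning Jonas Leclerc's interest in Ironwood Manufacturing Inc, giving 45% + 55% = 100%.
Chain via Ashford Realty LP (R2): 80% × 50% = 40% of Vantage Shipping BV.
Chain via Ironwood Manufacturing Inc. (R2): 100% × 30% = 30% of Vantage Shipping BV.
Aggregating (R1): 40% + 30% = 70%.

70%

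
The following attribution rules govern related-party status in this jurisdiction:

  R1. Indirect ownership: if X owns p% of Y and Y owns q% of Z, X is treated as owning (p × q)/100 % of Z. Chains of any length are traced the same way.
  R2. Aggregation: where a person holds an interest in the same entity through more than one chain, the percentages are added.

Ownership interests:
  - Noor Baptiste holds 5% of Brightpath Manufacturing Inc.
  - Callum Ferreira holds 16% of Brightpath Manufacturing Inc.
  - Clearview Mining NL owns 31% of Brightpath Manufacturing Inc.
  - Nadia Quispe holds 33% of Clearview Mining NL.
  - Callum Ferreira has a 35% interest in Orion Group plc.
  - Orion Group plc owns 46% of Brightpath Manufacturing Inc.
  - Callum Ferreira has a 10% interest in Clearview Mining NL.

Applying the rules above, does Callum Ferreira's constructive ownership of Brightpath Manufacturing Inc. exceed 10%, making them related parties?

Yes

Chain via Orion Group plc (R1): 35% × 46% = 16.1% of Brightpath Manufacturing Inc.
Chain via Clearview Mining NL (R1): 10% × 31% = 3.1% of Brightpath Manufacturing Inc.
Direct interest in Brightpath Manufacturing Inc: 16%.
Aggregating (R2): 16.1% + 3.1% + 16% = 35.2%.
35.2% exceeds the 10% threshold, so Callum is a related party to Brightpath Manufacturing Inc.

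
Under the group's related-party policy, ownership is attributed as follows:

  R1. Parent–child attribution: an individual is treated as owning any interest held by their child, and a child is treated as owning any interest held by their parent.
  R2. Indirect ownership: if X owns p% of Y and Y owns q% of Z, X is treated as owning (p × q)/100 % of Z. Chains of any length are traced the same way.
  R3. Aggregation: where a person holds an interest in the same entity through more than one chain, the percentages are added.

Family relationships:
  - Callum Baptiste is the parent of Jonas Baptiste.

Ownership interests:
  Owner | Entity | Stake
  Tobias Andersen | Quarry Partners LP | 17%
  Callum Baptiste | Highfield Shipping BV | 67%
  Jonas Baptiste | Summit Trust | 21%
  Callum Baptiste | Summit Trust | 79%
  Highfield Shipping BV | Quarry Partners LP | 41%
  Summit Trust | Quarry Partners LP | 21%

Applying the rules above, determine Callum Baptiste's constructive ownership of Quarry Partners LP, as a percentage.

By parent–child attribution (R1), Callum Baptiste is treated as also owning Jonas Baptiste's interest in Summit Trust, giving 79% + 21% = 100%.
Chain via Summit Trust (R2): 100% × 21% = 21% of Quarry Partners LP.
Chain via Highfield Shipping BV (R2): 67% × 41% = 27.47% of Quarry Partners LP.
Aggregating (R3): 21% + 27.47% = 48.47%.

48.47%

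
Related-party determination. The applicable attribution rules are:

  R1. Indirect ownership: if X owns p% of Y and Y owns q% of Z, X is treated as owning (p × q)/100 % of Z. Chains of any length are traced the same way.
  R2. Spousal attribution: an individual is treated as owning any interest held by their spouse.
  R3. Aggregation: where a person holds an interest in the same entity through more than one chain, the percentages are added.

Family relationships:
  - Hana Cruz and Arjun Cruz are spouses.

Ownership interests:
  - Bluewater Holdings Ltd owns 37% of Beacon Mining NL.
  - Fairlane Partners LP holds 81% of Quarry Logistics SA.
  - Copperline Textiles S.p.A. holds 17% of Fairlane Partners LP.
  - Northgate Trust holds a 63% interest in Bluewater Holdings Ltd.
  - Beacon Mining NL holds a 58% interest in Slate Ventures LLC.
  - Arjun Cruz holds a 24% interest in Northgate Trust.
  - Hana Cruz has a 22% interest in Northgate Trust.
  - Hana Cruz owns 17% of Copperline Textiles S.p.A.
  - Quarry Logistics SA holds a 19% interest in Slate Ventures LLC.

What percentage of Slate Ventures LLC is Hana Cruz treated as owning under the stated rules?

6.663879%

By spousal attribution (R2), Hana Cruz is treated as also owning Arjun Cruz's interest in Northgate Trust, giving 22% + 24% = 46%.
Chain via Northgate Trust → Bluewater Holdings Ltd → Beacon Mining NL (R1): 46% × 63% × 37% × 58% = 6.219108% of Slate Ventures LLC.
Chain via Copperline Textiles S.p.A. → Fairlane Partners LP → Quarry Logistics SA (R1): 17% × 17% × 81% × 19% = 0.444771% of Slate Ventures LLC.
Aggregating (R3): 6.219108% + 0.444771% = 6.663879%.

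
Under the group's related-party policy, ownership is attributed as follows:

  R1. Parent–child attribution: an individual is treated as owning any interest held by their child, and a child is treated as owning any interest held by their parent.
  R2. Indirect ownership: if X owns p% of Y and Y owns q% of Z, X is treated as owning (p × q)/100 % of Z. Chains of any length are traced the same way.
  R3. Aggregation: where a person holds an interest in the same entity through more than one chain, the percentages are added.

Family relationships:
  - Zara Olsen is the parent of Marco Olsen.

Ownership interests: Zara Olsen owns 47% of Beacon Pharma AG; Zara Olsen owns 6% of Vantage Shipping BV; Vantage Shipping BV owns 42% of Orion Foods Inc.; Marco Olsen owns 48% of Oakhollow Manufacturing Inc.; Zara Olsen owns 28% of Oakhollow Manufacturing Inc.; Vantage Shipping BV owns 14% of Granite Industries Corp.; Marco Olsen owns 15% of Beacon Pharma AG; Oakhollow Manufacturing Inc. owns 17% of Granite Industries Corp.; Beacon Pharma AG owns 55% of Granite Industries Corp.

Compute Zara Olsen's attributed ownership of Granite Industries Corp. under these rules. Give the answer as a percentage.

47.86%

By parent–child attribution (R1), Zara Olsen is treated as also owning Marco Olsen's interest in Oakhollow Manufacturing Inc, giving 28% + 48% = 76%.
By parent–child attribution (R1), Zara Olsen is treated as also owning Marco Olsen's interest in Beacon Pharma AG, giving 47% + 15% = 62%.
Chain via Vantage Shipping BV (R2): 6% × 14% = 0.84% of Granite Industries Corp.
Chain via Oakhollow Manufacturing Inc. (R2): 76% × 17% = 12.92% of Granite Industries Corp.
Chain via Beacon Pharma AG (R2): 62% × 55% = 34.1% of Granite Industries Corp.
Aggregating (R3): 0.84% + 12.92% + 34.1% = 47.86%.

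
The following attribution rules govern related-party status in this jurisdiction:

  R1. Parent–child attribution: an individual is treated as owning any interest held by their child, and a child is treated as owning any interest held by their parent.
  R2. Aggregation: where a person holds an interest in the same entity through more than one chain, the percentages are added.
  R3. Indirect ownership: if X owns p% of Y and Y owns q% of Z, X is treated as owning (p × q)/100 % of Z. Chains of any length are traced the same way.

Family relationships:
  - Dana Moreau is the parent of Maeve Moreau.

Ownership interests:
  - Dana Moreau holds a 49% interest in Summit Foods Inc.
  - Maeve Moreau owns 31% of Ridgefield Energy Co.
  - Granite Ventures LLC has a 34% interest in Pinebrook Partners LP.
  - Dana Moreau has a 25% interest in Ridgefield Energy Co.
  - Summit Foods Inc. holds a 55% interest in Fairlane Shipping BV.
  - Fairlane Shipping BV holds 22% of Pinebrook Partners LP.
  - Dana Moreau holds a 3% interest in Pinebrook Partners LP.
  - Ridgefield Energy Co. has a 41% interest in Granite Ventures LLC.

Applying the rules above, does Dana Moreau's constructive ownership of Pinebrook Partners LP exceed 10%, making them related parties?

Yes

By parent–child attribution (R1), Dana Moreau is treated as also owning Maeve Moreau's interest in Ridgefield Energy Co, giving 25% + 31% = 56%.
Chain via Summit Foods Inc. → Fairlane Shipping BV (R3): 49% × 55% × 22% = 5.929% of Pinebrook Partners LP.
Chain via Ridgefield Energy Co. → Granite Ventures LLC (R3): 56% × 41% × 34% = 7.8064% of Pinebrook Partners LP.
Direct interest in Pinebrook Partners LP: 3%.
Aggregating (R2): 5.929% + 7.8064% + 3% = 16.7354%.
16.7354% exceeds the 10% threshold, so Dana is a related party to Pinebrook Partners LP.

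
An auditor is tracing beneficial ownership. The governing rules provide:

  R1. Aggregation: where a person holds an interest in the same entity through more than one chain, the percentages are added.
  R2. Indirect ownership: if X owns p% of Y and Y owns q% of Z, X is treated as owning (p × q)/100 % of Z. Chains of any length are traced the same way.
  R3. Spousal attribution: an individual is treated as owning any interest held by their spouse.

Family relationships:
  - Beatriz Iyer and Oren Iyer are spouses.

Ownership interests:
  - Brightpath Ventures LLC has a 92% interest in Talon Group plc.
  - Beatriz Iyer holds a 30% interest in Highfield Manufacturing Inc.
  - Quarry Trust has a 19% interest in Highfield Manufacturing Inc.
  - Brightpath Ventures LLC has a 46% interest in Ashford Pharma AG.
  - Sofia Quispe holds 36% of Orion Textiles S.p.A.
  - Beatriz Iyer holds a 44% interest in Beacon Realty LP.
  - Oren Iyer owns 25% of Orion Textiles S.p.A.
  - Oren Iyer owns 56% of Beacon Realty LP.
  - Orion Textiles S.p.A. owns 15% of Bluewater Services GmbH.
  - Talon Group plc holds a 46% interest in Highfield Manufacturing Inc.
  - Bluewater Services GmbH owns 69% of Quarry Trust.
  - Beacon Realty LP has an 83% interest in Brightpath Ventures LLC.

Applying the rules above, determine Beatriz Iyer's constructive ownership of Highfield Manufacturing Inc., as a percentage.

By spousal attribution (R3), Beatriz Iyer is treated as also owning Oren Iyer's interest in Beacon Realty LP, giving 44% + 56% = 100%.
By spousal attribution (R3), Beatriz Iyer is treated as owning Oren Iyer's 25% interest in Orion Textiles S.p.A.
Chain via Beacon Realty LP → Brightpath Ventures LLC → Talon Group plc (R2): 100% × 83% × 92% × 46% = 35.1256% of Highfield Manufacturing Inc.
Direct interest in Highfield Manufacturing Inc: 30%.
Chain via Orion Textiles S.p.A. → Bluewater Services GmbH → Quarry Trust (R2): 25% × 15% × 69% × 19% = 0.491625% of Highfield Manufacturing Inc.
Aggregating (R1): 35.1256% + 30% + 0.491625% = 65.617225%.

65.617225%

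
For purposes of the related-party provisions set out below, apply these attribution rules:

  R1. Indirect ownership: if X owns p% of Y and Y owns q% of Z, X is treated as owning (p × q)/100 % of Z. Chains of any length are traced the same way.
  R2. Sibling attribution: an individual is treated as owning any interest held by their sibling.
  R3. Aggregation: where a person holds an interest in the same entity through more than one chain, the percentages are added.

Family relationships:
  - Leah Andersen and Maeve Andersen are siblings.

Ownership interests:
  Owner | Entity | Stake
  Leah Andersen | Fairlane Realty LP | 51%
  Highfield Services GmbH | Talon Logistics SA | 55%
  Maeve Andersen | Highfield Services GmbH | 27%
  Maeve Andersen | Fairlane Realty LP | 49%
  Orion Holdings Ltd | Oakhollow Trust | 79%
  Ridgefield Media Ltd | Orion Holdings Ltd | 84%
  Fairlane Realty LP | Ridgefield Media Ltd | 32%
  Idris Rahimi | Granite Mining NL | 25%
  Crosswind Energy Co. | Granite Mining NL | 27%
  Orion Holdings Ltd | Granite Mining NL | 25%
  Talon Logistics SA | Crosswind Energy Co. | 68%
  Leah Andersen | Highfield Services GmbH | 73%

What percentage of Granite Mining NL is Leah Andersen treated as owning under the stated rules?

16.818%

By sibling attribution (R2), Leah Andersen is treated as also owning Maeve Andersen's interest in Highfield Services GmbH, giving 73% + 27% = 100%.
By sibling attribution (R2), Leah Andersen is treated as also owning Maeve Andersen's interest in Fairlane Realty LP, giving 51% + 49% = 100%.
Chain via Highfield Services GmbH → Talon Logistics SA → Crosswind Energy Co. (R1): 100% × 55% × 68% × 27% = 10.098% of Granite Mining NL.
Chain via Fairlane Realty LP → Ridgefield Media Ltd → Orion Holdings Ltd (R1): 100% × 32% × 84% × 25% = 6.72% of Granite Mining NL.
Aggregating (R3): 10.098% + 6.72% = 16.818%.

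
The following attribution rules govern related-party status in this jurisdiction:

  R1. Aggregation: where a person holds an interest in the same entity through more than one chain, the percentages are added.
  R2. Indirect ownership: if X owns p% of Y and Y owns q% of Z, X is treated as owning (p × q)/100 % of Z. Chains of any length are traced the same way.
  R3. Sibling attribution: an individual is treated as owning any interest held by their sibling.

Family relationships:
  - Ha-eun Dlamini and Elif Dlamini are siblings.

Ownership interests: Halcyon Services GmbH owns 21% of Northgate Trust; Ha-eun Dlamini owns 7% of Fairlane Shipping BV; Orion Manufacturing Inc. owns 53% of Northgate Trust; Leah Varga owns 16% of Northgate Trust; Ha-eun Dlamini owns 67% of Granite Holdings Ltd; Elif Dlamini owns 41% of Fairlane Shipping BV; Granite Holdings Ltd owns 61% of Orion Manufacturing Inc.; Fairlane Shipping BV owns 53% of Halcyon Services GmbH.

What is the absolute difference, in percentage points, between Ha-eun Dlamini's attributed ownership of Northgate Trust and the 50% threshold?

By sibling attribution (R3), Ha-eun Dlamini is treated as also owning Elif Dlamini's interest in Fairlane Shipping BV, giving 7% + 41% = 48%.
Chain via Fairlane Shipping BV → Halcyon Services GmbH (R2): 48% × 53% × 21% = 5.3424% of Northgate Trust.
Chain via Granite Holdings Ltd → Orion Manufacturing Inc. (R2): 67% × 61% × 53% = 21.6611% of Northgate Trust.
Aggregating (R1): 5.3424% + 21.6611% = 27.0035%.
27.0035% falls short of the 50% threshold by 22.9965 percentage points.

22.9965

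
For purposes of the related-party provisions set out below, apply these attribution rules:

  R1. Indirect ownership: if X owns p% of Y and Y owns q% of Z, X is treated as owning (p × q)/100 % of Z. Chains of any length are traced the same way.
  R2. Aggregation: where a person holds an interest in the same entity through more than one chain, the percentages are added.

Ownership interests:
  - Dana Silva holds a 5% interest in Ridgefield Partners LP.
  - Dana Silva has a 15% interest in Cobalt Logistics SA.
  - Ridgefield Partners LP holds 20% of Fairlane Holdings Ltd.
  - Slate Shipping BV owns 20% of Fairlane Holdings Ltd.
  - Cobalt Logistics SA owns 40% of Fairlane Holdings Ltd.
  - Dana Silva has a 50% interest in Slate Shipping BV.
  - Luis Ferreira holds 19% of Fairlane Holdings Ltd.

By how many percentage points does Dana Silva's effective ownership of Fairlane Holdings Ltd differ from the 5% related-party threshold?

Chain via Ridgefield Partners LP (R1): 5% × 20% = 1% of Fairlane Holdings Ltd.
Chain via Slate Shipping BV (R1): 50% × 20% = 10% of Fairlane Holdings Ltd.
Chain via Cobalt Logistics SA (R1): 15% × 40% = 6% of Fairlane Holdings Ltd.
Aggregating (R2): 1% + 10% + 6% = 17%.
17% exceeds the 5% threshold by 12 percentage points.

12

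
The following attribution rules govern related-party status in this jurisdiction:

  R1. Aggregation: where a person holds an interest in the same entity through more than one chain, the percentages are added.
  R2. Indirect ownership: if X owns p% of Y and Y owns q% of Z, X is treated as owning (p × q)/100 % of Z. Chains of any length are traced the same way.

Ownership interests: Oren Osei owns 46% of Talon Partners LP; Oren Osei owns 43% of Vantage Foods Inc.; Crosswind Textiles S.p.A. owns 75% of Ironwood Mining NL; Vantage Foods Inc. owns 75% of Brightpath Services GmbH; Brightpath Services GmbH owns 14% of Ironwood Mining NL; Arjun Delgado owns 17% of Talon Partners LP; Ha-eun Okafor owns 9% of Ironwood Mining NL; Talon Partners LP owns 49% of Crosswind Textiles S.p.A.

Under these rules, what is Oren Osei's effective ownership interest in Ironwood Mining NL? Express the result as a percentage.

Chain via Vantage Foods Inc. → Brightpath Services GmbH (R2): 43% × 75% × 14% = 4.515% of Ironwood Mining NL.
Chain via Talon Partners LP → Crosswind Textiles S.p.A. (R2): 46% × 49% × 75% = 16.905% of Ironwood Mining NL.
Aggregating (R1): 4.515% + 16.905% = 21.42%.

21.42%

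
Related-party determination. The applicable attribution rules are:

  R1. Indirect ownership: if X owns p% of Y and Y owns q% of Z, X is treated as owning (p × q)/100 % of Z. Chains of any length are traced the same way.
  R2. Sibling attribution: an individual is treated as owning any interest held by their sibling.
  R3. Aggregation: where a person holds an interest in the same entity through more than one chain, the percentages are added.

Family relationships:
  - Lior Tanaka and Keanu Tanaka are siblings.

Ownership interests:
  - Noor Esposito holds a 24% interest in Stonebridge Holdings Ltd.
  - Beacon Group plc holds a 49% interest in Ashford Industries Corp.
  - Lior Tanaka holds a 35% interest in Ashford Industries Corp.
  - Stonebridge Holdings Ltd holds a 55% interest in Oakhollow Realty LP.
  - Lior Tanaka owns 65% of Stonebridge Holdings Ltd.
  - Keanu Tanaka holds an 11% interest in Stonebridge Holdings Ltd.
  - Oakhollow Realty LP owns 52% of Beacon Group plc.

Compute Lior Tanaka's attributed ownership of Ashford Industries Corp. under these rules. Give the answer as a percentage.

By sibling attribution (R2), Lior Tanaka is treated as also owning Keanu Tanaka's interest in Stonebridge Holdings Ltd, giving 65% + 11% = 76%.
Chain via Stonebridge Holdings Ltd → Oakhollow Realty LP → Beacon Group plc (R1): 76% × 55% × 52% × 49% = 10.65064% of Ashford Industries Corp.
Direct interest in Ashford Industries Corp: 35%.
Aggregating (R3): 10.65064% + 35% = 45.65064%.

45.65064%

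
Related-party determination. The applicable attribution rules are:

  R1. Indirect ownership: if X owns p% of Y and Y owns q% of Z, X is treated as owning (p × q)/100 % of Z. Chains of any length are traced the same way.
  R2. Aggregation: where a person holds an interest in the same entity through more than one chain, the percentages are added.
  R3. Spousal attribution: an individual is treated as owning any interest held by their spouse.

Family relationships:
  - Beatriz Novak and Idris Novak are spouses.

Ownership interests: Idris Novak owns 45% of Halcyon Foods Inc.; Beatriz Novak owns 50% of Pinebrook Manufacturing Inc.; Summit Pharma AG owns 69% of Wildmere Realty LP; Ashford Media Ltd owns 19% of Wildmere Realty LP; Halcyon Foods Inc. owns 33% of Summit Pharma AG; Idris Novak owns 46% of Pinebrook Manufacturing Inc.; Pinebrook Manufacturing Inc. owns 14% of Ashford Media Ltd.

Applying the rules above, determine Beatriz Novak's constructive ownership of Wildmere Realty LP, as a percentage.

12.8001%

By spousal attribution (R3), Beatriz Novak is treated as also owning Idris Novak's interest in Pinebrook Manufacturing Inc, giving 50% + 46% = 96%.
By spousal attribution (R3), Beatriz Novak is treated as owning Idris Novak's 45% interest in Halcyon Foods Inc.
Chain via Pinebrook Manufacturing Inc. → Ashford Media Ltd (R1): 96% × 14% × 19% = 2.5536% of Wildmere Realty LP.
Chain via Halcyon Foods Inc. → Summit Pharma AG (R1): 45% × 33% × 69% = 10.2465% of Wildmere Realty LP.
Aggregating (R2): 2.5536% + 10.2465% = 12.8001%.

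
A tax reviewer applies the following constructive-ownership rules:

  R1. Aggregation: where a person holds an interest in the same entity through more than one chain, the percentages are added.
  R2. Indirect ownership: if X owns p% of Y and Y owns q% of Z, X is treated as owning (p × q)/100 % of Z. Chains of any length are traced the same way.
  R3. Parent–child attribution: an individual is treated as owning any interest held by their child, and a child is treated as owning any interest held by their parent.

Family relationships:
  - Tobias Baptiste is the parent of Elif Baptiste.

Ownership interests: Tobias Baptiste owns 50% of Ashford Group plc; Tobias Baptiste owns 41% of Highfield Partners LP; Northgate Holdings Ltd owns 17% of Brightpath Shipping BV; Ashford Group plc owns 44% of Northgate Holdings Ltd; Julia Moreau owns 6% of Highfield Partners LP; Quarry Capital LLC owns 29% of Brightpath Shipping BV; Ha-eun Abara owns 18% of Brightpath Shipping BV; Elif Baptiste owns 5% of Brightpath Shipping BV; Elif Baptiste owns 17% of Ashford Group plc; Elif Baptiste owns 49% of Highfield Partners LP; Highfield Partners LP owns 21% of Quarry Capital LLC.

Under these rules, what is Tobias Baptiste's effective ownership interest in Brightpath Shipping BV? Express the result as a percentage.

15.4926%

By parent–child attribution (R3), Tobias Baptiste is treated as also owning Elif Baptiste's interest in Ashford Group plc, giving 50% + 17% = 67%.
By parent–child attribution (R3), Tobias Baptiste is treated as also owning Elif Baptiste's interest in Highfield Partners LP, giving 41% + 49% = 90%.
By parent–child attribution (R3), Tobias Baptiste is treated as owning Elif Baptiste's 5% interest in Brightpath Shipping BV.
Chain via Ashford Group plc → Northgate Holdings Ltd (R2): 67% × 44% × 17% = 5.0116% of Brightpath Shipping BV.
Chain via Highfield Partners LP → Quarry Capital LLC (R2): 90% × 21% × 29% = 5.481% of Brightpath Shipping BV.
Direct interest in Brightpath Shipping BV: 5%.
Aggregating (R1): 5.0116% + 5.481% + 5% = 15.4926%.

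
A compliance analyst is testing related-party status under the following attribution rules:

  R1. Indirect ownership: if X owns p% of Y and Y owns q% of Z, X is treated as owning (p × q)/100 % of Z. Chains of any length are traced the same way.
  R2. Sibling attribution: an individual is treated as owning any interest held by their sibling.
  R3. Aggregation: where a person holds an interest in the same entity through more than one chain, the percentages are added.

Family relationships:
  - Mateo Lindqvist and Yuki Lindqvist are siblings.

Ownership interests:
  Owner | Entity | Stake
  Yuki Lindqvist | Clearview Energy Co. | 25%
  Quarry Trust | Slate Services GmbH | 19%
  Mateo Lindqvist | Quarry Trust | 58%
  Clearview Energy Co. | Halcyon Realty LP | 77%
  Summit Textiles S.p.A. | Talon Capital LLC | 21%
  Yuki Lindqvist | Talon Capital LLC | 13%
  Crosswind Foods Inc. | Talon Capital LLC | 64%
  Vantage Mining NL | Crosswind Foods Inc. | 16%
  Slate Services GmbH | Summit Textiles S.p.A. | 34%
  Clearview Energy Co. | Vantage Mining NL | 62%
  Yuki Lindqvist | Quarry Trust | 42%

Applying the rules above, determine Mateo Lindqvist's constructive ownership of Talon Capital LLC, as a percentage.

By sibling attribution (R2), Mateo Lindqvist is treated as also owning Yuki Lindqvist's interest in Quarry Trust, giving 58% + 42% = 100%.
By sibling attribution (R2), Mateo Lindqvist is treated as owning Yuki Lindqvist's 25% interest in Clearview Energy Co.
By sibling attribution (R2), Mateo Lindqvist is treated as owning Yuki Lindqvist's 13% interest in Talon Capital LLC.
Chain via Quarry Trust → Slate Services GmbH → Summit Textiles S.p.A. (R1): 100% × 19% × 34% × 21% = 1.3566% of Talon Capital LLC.
Chain via Clearview Energy Co. → Vantage Mining NL → Crosswind Foods Inc. (R1): 25% × 62% × 16% × 64% = 1.5872% of Talon Capital LLC.
Direct interest in Talon Capital LLC: 13%.
Aggregating (R3): 1.3566% + 1.5872% + 13% = 15.9438%.

15.9438%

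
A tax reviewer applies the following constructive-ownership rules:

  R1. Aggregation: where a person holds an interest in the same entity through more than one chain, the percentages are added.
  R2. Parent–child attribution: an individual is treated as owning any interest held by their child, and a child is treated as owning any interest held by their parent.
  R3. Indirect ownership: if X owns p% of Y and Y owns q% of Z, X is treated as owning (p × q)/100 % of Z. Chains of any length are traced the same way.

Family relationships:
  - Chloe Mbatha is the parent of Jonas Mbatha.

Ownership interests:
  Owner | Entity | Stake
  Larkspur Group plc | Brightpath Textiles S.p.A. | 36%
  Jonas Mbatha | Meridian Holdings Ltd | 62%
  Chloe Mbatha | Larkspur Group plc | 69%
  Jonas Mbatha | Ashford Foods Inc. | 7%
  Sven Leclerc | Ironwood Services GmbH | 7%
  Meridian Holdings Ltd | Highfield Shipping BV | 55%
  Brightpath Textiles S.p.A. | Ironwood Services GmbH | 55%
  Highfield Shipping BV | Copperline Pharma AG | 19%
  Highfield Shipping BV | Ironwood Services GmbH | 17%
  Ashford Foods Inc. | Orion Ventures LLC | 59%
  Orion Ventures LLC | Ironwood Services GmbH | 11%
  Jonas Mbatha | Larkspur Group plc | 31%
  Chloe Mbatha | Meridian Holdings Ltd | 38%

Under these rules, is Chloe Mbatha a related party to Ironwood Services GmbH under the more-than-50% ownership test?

By parent–child attribution (R2), Chloe Mbatha is treated as also owning Jonas Mbatha's interest in Meridian Holdings Ltd, giving 38% + 62% = 100%.
By parent–child attribution (R2), Chloe Mbatha is treated as also owning Jonas Mbatha's interest in Larkspur Group plc, giving 69% + 31% = 100%.
By parent–child attribution (R2), Chloe Mbatha is treated as owning Jonas Mbatha's 7% interest in Ashford Foods Inc.
Chain via Meridian Holdings Ltd → Highfield Shipping BV (R3): 100% × 55% × 17% = 9.35% of Ironwood Services GmbH.
Chain via Larkspur Group plc → Brightpath Textiles S.p.A. (R3): 100% × 36% × 55% = 19.8% of Ironwood Services GmbH.
Chain via Ashford Foods Inc. → Orion Ventures LLC (R3): 7% × 59% × 11% = 0.4543% of Ironwood Services GmbH.
Aggregating (R1): 9.35% + 19.8% + 0.4543% = 29.6043%.
29.6043% does not exceed the 50% threshold, so Chloe is not a related party to Ironwood Services GmbH.

No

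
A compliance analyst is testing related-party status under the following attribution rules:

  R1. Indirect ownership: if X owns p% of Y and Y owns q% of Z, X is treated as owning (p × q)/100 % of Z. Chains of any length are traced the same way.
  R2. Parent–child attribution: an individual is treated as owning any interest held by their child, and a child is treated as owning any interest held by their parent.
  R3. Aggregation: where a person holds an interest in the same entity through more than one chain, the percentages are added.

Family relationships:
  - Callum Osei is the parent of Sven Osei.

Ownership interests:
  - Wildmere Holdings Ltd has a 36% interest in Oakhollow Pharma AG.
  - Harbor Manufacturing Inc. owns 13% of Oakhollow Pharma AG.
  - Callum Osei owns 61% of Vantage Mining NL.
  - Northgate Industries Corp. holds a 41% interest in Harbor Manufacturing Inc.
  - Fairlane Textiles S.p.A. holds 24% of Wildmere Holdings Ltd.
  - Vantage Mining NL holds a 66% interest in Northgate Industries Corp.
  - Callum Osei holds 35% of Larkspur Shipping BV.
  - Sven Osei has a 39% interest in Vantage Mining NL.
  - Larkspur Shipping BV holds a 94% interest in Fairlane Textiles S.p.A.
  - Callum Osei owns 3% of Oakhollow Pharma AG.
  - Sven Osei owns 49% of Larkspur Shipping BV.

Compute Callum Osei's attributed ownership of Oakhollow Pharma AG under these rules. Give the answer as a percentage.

13.339944%

By parent–child attribution (R2), Callum Osei is treated as also owning Sven Osei's interest in Vantage Mining NL, giving 61% + 39% = 100%.
By parent–child attribution (R2), Callum Osei is treated as also owning Sven Osei's interest in Larkspur Shipping BV, giving 35% + 49% = 84%.
Chain via Vantage Mining NL → Northgate Industries Corp. → Harbor Manufacturing Inc. (R1): 100% × 66% × 41% × 13% = 3.5178% of Oakhollow Pharma AG.
Chain via Larkspur Shipping BV → Fairlane Textiles S.p.A. → Wildmere Holdings Ltd (R1): 84% × 94% × 24% × 36% = 6.822144% of Oakhollow Pharma AG.
Direct interest in Oakhollow Pharma AG: 3%.
Aggregating (R3): 3.5178% + 6.822144% + 3% = 13.339944%.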